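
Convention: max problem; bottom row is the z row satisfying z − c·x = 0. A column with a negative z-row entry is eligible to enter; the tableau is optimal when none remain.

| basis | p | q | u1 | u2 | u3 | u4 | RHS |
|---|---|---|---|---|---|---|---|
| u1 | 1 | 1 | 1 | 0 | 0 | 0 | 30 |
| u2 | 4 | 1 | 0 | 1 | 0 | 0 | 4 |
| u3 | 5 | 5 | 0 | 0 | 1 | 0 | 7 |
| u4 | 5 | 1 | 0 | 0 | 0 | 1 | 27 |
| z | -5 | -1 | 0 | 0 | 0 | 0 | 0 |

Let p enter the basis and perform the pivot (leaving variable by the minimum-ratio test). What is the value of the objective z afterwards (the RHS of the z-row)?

Ratio test on column p — row 1: 30/1 = 30; row 2: 4/4 = 1; row 3: 7/5 = 7/5; row 4: 27/5 = 27/5. Minimum is 1 at row 2 (u2 leaves); pivot element 4.
Pivot on row 2; the z-row RHS becomes 0 − (-5)·1 = 5.

5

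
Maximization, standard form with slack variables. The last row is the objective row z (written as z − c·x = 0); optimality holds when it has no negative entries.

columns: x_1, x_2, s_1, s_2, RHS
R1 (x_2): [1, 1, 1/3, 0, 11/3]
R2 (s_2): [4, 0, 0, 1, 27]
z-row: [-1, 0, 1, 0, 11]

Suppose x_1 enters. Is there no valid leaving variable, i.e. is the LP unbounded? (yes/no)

Column x_1 has positive entries in row(s) 1, 2, so the ratio test bounds it — not unbounded.

no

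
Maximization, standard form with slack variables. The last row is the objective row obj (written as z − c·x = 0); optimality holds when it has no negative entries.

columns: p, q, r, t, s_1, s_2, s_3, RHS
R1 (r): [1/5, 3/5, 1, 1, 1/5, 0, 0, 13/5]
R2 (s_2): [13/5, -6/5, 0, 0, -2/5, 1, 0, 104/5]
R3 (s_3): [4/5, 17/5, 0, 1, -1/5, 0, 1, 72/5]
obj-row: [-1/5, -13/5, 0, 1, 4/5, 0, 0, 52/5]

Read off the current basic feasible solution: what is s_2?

s_2 is basic (row 2); its value is the RHS of that row, 104/5.

104/5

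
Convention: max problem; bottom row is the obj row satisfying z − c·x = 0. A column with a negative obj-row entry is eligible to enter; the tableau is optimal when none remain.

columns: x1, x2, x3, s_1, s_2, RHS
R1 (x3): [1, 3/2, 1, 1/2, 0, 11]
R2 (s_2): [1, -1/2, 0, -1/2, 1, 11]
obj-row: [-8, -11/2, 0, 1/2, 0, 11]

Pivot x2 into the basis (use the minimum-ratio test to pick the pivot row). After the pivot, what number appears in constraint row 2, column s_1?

Ratio test on column x2 — row 1: 11/(3/2) = 22/3; row 2: entry -1/2 ≤ 0. Minimum is 22/3 at row 1 (x3 leaves); pivot element 3/2.
Divide row 1 by 3/2; eliminate column x2 from the other rows.
Row 2 update in column s_1: -1/2 − (-1/2)·(1/3) = -1/3.

-1/3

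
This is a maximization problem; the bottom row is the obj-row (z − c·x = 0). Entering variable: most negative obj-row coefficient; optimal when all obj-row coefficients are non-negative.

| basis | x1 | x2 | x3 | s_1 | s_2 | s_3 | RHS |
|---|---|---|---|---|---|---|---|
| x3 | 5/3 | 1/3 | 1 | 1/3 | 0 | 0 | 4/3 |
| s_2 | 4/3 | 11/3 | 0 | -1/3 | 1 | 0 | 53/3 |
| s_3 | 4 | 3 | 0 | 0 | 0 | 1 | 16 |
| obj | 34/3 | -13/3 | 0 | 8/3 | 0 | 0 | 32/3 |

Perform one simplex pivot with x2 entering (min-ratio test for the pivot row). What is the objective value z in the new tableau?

28

Ratio test on column x2 — row 1: (4/3)/(1/3) = 4; row 2: (53/3)/(11/3) = 53/11; row 3: 16/3 = 16/3. Minimum is 4 at row 1 (x3 leaves); pivot element 1/3.
Pivot on row 1; the obj-row RHS becomes 32/3 − (-13/3)·4 = 28.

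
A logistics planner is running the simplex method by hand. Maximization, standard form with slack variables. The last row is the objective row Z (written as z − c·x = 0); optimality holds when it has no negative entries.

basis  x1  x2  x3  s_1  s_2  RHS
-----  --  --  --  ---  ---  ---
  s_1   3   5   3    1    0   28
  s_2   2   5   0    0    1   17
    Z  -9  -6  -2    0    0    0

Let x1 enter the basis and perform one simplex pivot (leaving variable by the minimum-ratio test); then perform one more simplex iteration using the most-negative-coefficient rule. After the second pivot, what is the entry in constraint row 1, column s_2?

-1/2

Ratio test on column x1 — row 1: 28/3 = 28/3; row 2: 17/2 = 17/2. Minimum is 17/2 at row 2 (s_2 leaves); pivot element 2.
Divide row 2 by 2; eliminate column x1 from the other rows.
Second iteration: most negative Z-row entry is -2 in column x3, so x3 enters.
Ratio test on column x3 — row 1: (5/2)/3 = 5/6; row 2: entry 0 ≤ 0. Minimum is 5/6 at row 1 (s_1 leaves); pivot element 3.
Divide row 1 by 3; eliminate column x3 from the other rows.
After both pivots, the entry at constraint row 1, column s_2 is -1/2.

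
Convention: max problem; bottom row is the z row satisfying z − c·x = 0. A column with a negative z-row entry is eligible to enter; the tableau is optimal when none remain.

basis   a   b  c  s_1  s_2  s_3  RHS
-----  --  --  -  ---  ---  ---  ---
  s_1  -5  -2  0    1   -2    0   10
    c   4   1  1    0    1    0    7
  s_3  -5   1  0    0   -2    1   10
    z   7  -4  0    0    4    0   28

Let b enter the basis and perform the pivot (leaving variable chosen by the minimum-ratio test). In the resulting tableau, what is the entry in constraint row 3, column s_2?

-3

Ratio test on column b — row 1: entry -2 ≤ 0; row 2: 7/1 = 7; row 3: 10/1 = 10. Minimum is 7 at row 2 (c leaves); pivot element 1.
Divide row 2 by 1; eliminate column b from the other rows.
Row 3 update in column s_2: -2 − 1·1 = -3.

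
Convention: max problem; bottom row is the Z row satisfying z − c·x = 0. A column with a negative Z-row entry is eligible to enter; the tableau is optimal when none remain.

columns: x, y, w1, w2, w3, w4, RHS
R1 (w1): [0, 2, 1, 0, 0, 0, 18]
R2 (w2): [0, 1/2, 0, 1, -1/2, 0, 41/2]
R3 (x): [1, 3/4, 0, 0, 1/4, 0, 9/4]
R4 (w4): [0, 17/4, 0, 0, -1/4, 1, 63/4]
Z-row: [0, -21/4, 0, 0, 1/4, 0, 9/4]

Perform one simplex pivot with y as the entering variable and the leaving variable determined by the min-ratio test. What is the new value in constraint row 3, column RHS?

Ratio test on column y — row 1: 18/2 = 9; row 2: (41/2)/(1/2) = 41; row 3: (9/4)/(3/4) = 3; row 4: (63/4)/(17/4) = 63/17. Minimum is 3 at row 3 (x leaves); pivot element 3/4.
Divide row 3 by 3/4; eliminate column y from the other rows.
In the new row 3, the RHS entry is the old entry divided by the pivot: (9/4)/(3/4) = 3.

3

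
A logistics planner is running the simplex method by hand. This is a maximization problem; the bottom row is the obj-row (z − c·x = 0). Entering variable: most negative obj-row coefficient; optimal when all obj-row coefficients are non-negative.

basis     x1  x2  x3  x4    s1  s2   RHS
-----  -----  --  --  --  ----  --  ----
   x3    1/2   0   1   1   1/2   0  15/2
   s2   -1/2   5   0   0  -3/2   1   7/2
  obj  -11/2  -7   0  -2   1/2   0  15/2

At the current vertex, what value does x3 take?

x3 is basic (row 1); its value is the RHS of that row, 15/2.

15/2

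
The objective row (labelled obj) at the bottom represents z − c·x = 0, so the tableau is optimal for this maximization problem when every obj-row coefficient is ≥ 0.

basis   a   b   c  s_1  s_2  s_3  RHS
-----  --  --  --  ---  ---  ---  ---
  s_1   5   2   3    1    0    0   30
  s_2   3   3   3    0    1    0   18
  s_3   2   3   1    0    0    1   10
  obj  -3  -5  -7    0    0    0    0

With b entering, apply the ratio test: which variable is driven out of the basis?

s_3

Column b entries and ratios — s_1: 30/2 = 15; s_2: 18/3 = 6; s_3: 10/3 = 10/3.
Smallest ratio is 10/3 in the row of s_3, so s_3 leaves.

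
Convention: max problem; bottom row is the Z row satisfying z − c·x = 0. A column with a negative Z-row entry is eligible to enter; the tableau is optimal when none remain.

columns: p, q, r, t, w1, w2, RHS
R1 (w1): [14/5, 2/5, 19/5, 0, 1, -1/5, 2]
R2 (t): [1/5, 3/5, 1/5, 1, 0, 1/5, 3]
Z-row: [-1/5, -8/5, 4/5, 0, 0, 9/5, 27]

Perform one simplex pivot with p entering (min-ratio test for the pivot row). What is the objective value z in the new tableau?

190/7

Ratio test on column p — row 1: 2/(14/5) = 5/7; row 2: 3/(1/5) = 15. Minimum is 5/7 at row 1 (w1 leaves); pivot element 14/5.
Pivot on row 1; the Z-row RHS becomes 27 − (-1/5)·(5/7) = 190/7.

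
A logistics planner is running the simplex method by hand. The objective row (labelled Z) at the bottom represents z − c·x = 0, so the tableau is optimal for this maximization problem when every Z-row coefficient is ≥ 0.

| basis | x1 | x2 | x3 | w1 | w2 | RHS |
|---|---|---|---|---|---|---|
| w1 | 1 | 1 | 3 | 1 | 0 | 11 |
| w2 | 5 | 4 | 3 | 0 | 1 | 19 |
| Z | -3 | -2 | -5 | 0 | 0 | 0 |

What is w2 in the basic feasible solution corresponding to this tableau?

w2 is basic (row 2); its value is the RHS of that row, 19.

19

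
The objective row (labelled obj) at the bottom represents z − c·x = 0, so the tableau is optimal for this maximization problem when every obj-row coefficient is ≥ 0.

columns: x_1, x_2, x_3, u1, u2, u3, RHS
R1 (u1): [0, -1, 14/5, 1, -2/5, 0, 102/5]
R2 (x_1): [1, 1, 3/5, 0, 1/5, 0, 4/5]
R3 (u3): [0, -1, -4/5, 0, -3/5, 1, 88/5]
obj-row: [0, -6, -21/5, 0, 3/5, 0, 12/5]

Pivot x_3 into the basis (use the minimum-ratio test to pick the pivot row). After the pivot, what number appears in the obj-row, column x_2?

Ratio test on column x_3 — row 1: (102/5)/(14/5) = 51/7; row 2: (4/5)/(3/5) = 4/3; row 3: entry -4/5 ≤ 0. Minimum is 4/3 at row 2 (x_1 leaves); pivot element 3/5.
Divide row 2 by 3/5; eliminate column x_3 from the other rows.
obj-row update in column x_2: -6 − (-21/5)·(5/3) = 1.

1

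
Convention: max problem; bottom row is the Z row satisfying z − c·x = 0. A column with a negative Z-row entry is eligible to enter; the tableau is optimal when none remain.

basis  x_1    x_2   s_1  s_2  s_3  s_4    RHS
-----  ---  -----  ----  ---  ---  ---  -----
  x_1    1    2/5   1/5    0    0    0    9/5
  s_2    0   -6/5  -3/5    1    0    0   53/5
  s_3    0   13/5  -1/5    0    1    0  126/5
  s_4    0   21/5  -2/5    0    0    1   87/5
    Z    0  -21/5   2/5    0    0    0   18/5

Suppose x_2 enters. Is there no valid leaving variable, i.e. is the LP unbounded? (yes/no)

Column x_2 has positive entries in row(s) 1, 3, 4, so the ratio test bounds it — not unbounded.

no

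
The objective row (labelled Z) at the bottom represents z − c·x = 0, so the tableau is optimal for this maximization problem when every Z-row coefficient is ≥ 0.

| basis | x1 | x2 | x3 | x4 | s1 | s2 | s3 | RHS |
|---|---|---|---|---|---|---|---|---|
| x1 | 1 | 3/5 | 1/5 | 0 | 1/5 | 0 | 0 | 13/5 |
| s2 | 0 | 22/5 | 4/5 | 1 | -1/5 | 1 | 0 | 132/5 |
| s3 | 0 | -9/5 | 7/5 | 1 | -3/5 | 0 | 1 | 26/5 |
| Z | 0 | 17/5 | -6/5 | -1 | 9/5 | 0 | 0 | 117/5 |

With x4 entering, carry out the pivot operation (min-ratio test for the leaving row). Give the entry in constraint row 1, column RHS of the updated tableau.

13/5

Ratio test on column x4 — row 1: entry 0 ≤ 0; row 2: (132/5)/1 = 132/5; row 3: (26/5)/1 = 26/5. Minimum is 26/5 at row 3 (s3 leaves); pivot element 1.
Divide row 3 by 1; eliminate column x4 from the other rows.
Row 1 update in column RHS: 13/5 − 0·(26/5) = 13/5.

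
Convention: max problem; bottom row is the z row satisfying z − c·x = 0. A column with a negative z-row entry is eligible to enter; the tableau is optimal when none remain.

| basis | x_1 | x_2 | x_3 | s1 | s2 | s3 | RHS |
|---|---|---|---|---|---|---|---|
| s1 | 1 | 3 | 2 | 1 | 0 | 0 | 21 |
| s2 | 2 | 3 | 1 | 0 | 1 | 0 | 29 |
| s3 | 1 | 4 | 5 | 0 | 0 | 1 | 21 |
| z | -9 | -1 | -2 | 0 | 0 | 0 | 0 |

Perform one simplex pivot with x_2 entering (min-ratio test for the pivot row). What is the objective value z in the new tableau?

21/4

Ratio test on column x_2 — row 1: 21/3 = 7; row 2: 29/3 = 29/3; row 3: 21/4 = 21/4. Minimum is 21/4 at row 3 (s3 leaves); pivot element 4.
Pivot on row 3; the z-row RHS becomes 0 − (-1)·(21/4) = 21/4.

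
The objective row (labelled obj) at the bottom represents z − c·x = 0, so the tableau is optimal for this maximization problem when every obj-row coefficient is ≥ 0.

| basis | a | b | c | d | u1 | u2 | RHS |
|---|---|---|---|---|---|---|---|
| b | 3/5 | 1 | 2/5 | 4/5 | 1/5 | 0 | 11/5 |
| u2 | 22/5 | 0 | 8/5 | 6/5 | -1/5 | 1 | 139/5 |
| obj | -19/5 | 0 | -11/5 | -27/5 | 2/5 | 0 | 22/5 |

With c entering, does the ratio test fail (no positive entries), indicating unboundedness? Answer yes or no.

no

Column c has positive entries in row(s) 1, 2, so the ratio test bounds it — not unbounded.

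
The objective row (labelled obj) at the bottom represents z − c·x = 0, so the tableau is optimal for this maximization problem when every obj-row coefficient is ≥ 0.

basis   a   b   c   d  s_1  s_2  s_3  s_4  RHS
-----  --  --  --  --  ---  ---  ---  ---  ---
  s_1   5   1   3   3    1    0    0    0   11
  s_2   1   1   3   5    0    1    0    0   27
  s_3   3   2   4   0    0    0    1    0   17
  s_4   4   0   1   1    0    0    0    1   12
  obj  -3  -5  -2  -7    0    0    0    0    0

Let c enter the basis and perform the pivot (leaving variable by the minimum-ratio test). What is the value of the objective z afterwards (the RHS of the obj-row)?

22/3

Ratio test on column c — row 1: 11/3 = 11/3; row 2: 27/3 = 9; row 3: 17/4 = 17/4; row 4: 12/1 = 12. Minimum is 11/3 at row 1 (s_1 leaves); pivot element 3.
Pivot on row 1; the obj-row RHS becomes 0 − (-2)·(11/3) = 22/3.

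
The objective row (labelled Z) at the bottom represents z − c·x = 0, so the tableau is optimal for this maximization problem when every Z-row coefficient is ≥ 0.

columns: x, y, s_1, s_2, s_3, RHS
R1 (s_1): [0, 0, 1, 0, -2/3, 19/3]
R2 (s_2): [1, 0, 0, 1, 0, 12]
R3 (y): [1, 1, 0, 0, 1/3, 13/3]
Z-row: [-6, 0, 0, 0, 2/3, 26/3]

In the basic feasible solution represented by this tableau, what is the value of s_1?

19/3

s_1 is basic (row 1); its value is the RHS of that row, 19/3.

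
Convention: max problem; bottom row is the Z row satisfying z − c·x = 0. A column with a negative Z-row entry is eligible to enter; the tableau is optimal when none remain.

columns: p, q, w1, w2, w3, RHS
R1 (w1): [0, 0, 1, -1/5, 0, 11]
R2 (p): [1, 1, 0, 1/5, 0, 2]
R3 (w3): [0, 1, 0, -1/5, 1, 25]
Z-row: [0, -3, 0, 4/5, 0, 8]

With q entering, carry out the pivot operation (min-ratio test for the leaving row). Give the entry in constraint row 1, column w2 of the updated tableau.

-1/5

Ratio test on column q — row 1: entry 0 ≤ 0; row 2: 2/1 = 2; row 3: 25/1 = 25. Minimum is 2 at row 2 (p leaves); pivot element 1.
Divide row 2 by 1; eliminate column q from the other rows.
Row 1 update in column w2: -1/5 − 0·(1/5) = -1/5.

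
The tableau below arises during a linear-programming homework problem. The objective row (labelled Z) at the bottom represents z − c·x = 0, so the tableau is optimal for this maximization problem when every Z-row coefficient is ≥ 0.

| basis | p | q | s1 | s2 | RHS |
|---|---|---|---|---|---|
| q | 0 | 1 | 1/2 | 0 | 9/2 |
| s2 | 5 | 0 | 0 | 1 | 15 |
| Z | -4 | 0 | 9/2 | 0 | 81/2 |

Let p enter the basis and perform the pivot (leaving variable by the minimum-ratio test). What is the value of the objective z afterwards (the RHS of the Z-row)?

105/2

Ratio test on column p — row 1: entry 0 ≤ 0; row 2: 15/5 = 3. Minimum is 3 at row 2 (s2 leaves); pivot element 5.
Pivot on row 2; the Z-row RHS becomes 81/2 − (-4)·3 = 105/2.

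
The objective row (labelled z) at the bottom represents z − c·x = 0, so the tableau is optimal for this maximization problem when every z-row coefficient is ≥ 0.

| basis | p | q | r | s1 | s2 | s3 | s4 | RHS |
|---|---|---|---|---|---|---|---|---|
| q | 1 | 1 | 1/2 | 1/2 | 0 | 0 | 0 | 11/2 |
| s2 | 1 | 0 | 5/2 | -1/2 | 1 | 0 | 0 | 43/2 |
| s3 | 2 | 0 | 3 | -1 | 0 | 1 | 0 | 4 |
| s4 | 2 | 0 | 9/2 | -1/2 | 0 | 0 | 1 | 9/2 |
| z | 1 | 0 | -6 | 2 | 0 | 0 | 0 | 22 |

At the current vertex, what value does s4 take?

s4 is basic (row 4); its value is the RHS of that row, 9/2.

9/2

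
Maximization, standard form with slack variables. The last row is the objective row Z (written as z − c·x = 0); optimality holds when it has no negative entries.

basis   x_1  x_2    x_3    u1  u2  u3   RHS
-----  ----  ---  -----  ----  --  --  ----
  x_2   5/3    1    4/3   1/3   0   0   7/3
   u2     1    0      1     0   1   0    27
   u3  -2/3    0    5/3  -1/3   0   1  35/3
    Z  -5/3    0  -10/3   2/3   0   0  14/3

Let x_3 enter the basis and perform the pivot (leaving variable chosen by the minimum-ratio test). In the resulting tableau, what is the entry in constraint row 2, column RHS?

Ratio test on column x_3 — row 1: (7/3)/(4/3) = 7/4; row 2: 27/1 = 27; row 3: (35/3)/(5/3) = 7. Minimum is 7/4 at row 1 (x_2 leaves); pivot element 4/3.
Divide row 1 by 4/3; eliminate column x_3 from the other rows.
Row 2 update in column RHS: 27 − 1·(7/4) = 101/4.

101/4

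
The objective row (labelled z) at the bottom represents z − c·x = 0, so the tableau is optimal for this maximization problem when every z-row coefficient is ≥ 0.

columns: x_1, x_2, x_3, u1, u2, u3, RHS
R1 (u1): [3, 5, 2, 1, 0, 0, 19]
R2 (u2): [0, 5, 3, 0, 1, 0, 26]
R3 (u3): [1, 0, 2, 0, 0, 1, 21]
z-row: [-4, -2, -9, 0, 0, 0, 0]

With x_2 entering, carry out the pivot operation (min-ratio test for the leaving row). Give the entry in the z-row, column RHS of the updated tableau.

Ratio test on column x_2 — row 1: 19/5 = 19/5; row 2: 26/5 = 26/5; row 3: entry 0 ≤ 0. Minimum is 19/5 at row 1 (u1 leaves); pivot element 5.
Divide row 1 by 5; eliminate column x_2 from the other rows.
z-row update in column RHS: 0 − (-2)·(19/5) = 38/5.

38/5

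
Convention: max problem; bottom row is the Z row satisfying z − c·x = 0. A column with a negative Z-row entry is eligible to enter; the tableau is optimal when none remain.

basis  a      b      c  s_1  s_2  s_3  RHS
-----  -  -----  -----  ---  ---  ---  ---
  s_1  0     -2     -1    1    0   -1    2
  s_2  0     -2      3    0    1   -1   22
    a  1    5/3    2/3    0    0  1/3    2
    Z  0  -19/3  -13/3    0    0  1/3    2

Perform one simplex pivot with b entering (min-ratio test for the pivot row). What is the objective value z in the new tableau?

Ratio test on column b — row 1: entry -2 ≤ 0; row 2: entry -2 ≤ 0; row 3: 2/(5/3) = 6/5. Minimum is 6/5 at row 3 (a leaves); pivot element 5/3.
Pivot on row 3; the Z-row RHS becomes 2 − (-19/3)·(6/5) = 48/5.

48/5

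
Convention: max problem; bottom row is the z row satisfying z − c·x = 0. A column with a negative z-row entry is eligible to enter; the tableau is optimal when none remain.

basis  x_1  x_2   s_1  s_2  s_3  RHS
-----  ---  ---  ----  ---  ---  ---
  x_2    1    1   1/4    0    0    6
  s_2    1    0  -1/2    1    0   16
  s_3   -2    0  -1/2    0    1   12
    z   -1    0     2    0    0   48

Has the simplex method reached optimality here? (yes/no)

The z-row has a negative entry -1 in column x_1, so it is not optimal.

no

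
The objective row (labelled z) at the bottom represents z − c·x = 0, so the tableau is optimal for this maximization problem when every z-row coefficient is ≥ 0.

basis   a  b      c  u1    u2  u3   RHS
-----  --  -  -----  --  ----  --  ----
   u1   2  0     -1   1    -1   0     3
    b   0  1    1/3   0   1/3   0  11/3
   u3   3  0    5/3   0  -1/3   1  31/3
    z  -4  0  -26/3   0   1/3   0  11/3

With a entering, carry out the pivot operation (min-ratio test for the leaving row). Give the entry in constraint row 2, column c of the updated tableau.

1/3

Ratio test on column a — row 1: 3/2 = 3/2; row 2: entry 0 ≤ 0; row 3: (31/3)/3 = 31/9. Minimum is 3/2 at row 1 (u1 leaves); pivot element 2.
Divide row 1 by 2; eliminate column a from the other rows.
Row 2 update in column c: 1/3 − 0·(-1/2) = 1/3.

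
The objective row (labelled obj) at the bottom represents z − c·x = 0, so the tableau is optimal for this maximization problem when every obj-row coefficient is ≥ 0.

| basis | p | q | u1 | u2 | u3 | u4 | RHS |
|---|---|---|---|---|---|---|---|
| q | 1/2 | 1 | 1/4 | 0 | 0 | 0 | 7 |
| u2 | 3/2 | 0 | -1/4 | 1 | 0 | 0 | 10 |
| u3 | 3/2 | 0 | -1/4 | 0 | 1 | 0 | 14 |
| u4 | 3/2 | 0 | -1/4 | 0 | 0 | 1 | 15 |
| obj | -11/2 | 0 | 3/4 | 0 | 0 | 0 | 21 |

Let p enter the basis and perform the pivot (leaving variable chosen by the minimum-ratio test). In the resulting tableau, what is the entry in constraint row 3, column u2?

-1

Ratio test on column p — row 1: 7/(1/2) = 14; row 2: 10/(3/2) = 20/3; row 3: 14/(3/2) = 28/3; row 4: 15/(3/2) = 10. Minimum is 20/3 at row 2 (u2 leaves); pivot element 3/2.
Divide row 2 by 3/2; eliminate column p from the other rows.
Row 3 update in column u2: 0 − (3/2)·(2/3) = -1.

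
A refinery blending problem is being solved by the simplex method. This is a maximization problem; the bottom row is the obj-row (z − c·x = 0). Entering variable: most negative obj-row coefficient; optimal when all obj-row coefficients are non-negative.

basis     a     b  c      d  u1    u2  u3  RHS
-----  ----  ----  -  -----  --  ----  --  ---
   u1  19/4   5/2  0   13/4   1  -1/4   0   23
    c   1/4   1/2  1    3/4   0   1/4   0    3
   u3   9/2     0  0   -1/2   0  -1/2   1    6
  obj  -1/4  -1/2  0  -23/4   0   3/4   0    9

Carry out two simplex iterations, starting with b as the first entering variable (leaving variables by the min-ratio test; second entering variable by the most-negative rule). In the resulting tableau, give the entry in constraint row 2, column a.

Ratio test on column b — row 1: 23/(5/2) = 46/5; row 2: 3/(1/2) = 6; row 3: entry 0 ≤ 0. Minimum is 6 at row 2 (c leaves); pivot element 1/2.
Divide row 2 by 1/2; eliminate column b from the other rows.
Second iteration: most negative obj-row entry is -5 in column d, so d enters.
Ratio test on column d — row 1: entry -1/2 ≤ 0; row 2: 6/(3/2) = 4; row 3: entry -1/2 ≤ 0. Minimum is 4 at row 2 (b leaves); pivot element 3/2.
Divide row 2 by 3/2; eliminate column d from the other rows.
After both pivots, the entry at constraint row 2, column a is 1/3.

1/3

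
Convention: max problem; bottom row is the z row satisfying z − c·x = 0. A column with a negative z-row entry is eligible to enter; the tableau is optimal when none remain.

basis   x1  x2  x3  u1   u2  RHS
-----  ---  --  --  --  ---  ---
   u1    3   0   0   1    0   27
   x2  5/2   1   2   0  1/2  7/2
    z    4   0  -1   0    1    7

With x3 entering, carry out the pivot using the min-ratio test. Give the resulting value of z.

Ratio test on column x3 — row 1: entry 0 ≤ 0; row 2: (7/2)/2 = 7/4. Minimum is 7/4 at row 2 (x2 leaves); pivot element 2.
Pivot on row 2; the z-row RHS becomes 7 − (-1)·(7/4) = 35/4.

35/4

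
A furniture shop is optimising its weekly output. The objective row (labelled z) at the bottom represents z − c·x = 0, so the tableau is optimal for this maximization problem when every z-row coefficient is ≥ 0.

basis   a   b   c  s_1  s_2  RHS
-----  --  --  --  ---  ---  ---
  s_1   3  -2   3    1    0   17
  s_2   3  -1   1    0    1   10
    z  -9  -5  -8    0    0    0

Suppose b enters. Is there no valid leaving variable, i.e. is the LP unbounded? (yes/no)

yes

Every constraint-row entry in column b is ≤ 0, so increasing b is unbounded.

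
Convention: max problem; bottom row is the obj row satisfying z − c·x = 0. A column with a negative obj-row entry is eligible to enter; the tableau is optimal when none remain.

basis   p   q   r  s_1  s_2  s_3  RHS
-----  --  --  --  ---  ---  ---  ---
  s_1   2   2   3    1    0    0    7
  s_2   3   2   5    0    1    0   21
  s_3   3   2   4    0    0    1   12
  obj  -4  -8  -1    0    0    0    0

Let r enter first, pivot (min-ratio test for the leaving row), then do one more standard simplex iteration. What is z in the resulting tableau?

Ratio test on column r — row 1: 7/3 = 7/3; row 2: 21/5 = 21/5; row 3: 12/4 = 3. Minimum is 7/3 at row 1 (s_1 leaves); pivot element 3.
Pivot on row 1; the obj-row RHS becomes 0 − (-1)·(7/3) = 7/3.
Next entering variable (most negative obj-row entry -22/3): q.
Ratio test on column q — row 1: (7/3)/(2/3) = 7/2; row 2: entry -4/3 ≤ 0; row 3: entry -2/3 ≤ 0. Minimum is 7/2 at row 1 (r leaves); pivot element 2/3.
After the second pivot the obj-row RHS is 7/3 − (-22/3)·(7/2) = 28.

28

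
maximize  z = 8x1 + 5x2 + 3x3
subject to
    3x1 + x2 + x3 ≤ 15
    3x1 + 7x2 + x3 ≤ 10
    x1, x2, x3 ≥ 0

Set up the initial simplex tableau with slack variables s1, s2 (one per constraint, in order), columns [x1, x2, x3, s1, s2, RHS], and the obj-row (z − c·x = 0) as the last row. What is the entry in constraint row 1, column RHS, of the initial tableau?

The RHS of constraint 1 is b_1 = 15.

15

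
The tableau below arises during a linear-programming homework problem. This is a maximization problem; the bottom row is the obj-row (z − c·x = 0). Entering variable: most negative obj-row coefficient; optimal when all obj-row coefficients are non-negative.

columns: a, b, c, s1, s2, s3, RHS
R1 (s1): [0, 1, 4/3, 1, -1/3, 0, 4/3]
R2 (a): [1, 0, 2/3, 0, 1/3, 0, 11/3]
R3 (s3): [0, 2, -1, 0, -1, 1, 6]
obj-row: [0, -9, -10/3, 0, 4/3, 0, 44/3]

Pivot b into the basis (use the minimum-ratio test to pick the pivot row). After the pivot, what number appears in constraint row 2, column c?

Ratio test on column b — row 1: (4/3)/1 = 4/3; row 2: entry 0 ≤ 0; row 3: 6/2 = 3. Minimum is 4/3 at row 1 (s1 leaves); pivot element 1.
Divide row 1 by 1; eliminate column b from the other rows.
Row 2 update in column c: 2/3 − 0·(4/3) = 2/3.

2/3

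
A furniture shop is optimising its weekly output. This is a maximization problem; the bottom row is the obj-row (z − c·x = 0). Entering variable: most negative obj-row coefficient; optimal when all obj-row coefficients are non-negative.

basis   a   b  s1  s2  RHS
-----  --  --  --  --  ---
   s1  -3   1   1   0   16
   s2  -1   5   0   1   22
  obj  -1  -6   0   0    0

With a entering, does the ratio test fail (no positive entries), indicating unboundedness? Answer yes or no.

Every constraint-row entry in column a is ≤ 0, so increasing a is unbounded.

yes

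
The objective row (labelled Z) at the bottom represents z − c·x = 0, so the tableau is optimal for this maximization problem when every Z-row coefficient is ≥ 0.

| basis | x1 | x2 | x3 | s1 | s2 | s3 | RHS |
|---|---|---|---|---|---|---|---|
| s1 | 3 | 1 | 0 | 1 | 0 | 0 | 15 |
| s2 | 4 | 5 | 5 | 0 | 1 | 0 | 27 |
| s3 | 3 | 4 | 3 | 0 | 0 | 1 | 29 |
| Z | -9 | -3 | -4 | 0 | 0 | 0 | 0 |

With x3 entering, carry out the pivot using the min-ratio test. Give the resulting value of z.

Ratio test on column x3 — row 1: entry 0 ≤ 0; row 2: 27/5 = 27/5; row 3: 29/3 = 29/3. Minimum is 27/5 at row 2 (s2 leaves); pivot element 5.
Pivot on row 2; the Z-row RHS becomes 0 − (-4)·(27/5) = 108/5.

108/5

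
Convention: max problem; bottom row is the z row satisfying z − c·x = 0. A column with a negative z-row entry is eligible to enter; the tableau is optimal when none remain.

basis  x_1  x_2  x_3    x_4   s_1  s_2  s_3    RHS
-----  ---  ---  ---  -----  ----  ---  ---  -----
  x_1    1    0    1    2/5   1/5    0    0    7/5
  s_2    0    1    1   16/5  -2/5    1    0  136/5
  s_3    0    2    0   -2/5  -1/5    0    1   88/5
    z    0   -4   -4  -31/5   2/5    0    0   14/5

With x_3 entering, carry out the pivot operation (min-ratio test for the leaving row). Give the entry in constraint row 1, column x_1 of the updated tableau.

Ratio test on column x_3 — row 1: (7/5)/1 = 7/5; row 2: (136/5)/1 = 136/5; row 3: entry 0 ≤ 0. Minimum is 7/5 at row 1 (x_1 leaves); pivot element 1.
Divide row 1 by 1; eliminate column x_3 from the other rows.
In the new row 1, the x_1 entry is the old entry divided by the pivot: 1/1 = 1.

1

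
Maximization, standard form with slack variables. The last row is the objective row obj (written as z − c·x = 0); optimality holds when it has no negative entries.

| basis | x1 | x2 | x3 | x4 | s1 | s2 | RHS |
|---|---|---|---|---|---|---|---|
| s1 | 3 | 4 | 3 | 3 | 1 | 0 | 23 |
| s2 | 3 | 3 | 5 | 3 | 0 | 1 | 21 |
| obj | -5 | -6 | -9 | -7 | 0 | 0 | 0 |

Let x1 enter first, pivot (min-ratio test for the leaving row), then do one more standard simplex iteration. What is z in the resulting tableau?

Ratio test on column x1 — row 1: 23/3 = 23/3; row 2: 21/3 = 7. Minimum is 7 at row 2 (s2 leaves); pivot element 3.
Pivot on row 2; the obj-row RHS becomes 0 − (-5)·7 = 35.
Next entering variable (most negative obj-row entry -2): x4.
Ratio test on column x4 — row 1: entry 0 ≤ 0; row 2: 7/1 = 7. Minimum is 7 at row 2 (x1 leaves); pivot element 1.
After the second pivot the obj-row RHS is 35 − (-2)·7 = 49.

49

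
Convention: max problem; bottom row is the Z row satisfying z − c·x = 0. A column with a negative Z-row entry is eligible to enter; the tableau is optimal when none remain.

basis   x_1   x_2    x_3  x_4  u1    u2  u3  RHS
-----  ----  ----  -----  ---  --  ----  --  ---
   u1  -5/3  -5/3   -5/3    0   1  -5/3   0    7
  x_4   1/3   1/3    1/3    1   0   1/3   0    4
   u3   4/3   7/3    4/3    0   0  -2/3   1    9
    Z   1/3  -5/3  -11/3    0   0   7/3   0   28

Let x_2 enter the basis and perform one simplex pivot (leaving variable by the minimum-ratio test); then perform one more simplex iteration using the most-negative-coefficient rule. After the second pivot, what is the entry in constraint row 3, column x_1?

1

Ratio test on column x_2 — row 1: entry -5/3 ≤ 0; row 2: 4/(1/3) = 12; row 3: 9/(7/3) = 27/7. Minimum is 27/7 at row 3 (u3 leaves); pivot element 7/3.
Divide row 3 by 7/3; eliminate column x_2 from the other rows.
Second iteration: most negative Z-row entry is -19/7 in column x_3, so x_3 enters.
Ratio test on column x_3 — row 1: entry -5/7 ≤ 0; row 2: (19/7)/(1/7) = 19; row 3: (27/7)/(4/7) = 27/4. Minimum is 27/4 at row 3 (x_2 leaves); pivot element 4/7.
Divide row 3 by 4/7; eliminate column x_3 from the other rows.
After both pivots, the entry at constraint row 3, column x_1 is 1.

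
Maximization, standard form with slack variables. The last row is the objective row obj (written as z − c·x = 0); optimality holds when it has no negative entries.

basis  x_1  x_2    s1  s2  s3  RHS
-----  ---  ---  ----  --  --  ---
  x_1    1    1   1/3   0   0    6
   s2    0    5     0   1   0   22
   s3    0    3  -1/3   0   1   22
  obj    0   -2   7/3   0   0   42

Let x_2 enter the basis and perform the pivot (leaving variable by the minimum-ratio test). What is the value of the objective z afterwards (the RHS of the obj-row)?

Ratio test on column x_2 — row 1: 6/1 = 6; row 2: 22/5 = 22/5; row 3: 22/3 = 22/3. Minimum is 22/5 at row 2 (s2 leaves); pivot element 5.
Pivot on row 2; the obj-row RHS becomes 42 − (-2)·(22/5) = 254/5.

254/5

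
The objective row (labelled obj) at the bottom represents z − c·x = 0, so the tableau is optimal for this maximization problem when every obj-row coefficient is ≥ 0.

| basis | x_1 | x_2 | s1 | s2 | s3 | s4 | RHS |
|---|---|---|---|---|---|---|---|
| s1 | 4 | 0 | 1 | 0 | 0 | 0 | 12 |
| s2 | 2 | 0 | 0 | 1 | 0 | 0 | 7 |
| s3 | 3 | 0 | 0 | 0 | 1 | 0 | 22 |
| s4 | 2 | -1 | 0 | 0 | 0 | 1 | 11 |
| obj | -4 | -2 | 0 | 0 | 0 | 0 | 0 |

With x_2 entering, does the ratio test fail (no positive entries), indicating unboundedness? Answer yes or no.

Every constraint-row entry in column x_2 is ≤ 0, so increasing x_2 is unbounded.

yes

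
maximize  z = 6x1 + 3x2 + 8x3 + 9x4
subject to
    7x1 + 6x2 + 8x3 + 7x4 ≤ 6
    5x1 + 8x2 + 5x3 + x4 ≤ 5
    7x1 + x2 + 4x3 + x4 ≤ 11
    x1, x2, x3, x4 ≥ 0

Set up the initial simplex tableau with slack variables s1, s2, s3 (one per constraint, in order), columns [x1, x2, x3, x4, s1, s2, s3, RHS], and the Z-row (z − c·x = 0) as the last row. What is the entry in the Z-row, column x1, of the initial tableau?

-6

The Z-row carries the negated objective coefficients: the x1 entry is -6.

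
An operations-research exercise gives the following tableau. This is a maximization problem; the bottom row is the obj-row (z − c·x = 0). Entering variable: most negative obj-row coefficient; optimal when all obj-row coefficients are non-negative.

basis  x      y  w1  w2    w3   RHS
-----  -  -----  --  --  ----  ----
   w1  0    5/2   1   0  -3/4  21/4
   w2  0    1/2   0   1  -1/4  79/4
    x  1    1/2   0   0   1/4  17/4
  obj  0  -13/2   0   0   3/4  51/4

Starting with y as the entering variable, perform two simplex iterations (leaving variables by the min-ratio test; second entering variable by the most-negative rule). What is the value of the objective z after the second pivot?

36

Ratio test on column y — row 1: (21/4)/(5/2) = 21/10; row 2: (79/4)/(1/2) = 79/2; row 3: (17/4)/(1/2) = 17/2. Minimum is 21/10 at row 1 (w1 leaves); pivot element 5/2.
Pivot on row 1; the obj-row RHS becomes 51/4 − (-13/2)·(21/10) = 132/5.
Next entering variable (most negative obj-row entry -6/5): w3.
Ratio test on column w3 — row 1: entry -3/10 ≤ 0; row 2: entry -1/10 ≤ 0; row 3: (16/5)/(2/5) = 8. Minimum is 8 at row 3 (x leaves); pivot element 2/5.
After the second pivot the obj-row RHS is 132/5 − (-6/5)·8 = 36.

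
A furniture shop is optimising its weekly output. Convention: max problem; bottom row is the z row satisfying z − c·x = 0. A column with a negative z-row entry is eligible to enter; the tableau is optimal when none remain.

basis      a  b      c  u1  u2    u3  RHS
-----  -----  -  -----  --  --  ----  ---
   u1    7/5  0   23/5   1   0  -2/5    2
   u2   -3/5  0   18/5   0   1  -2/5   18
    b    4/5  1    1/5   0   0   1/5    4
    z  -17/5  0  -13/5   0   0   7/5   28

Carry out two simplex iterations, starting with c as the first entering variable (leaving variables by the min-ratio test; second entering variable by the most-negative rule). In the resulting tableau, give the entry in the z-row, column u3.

3/7

Ratio test on column c — row 1: 2/(23/5) = 10/23; row 2: 18/(18/5) = 5; row 3: 4/(1/5) = 20. Minimum is 10/23 at row 1 (u1 leaves); pivot element 23/5.
Divide row 1 by 23/5; eliminate column c from the other rows.
Second iteration: most negative z-row entry is -60/23 in column a, so a enters.
Ratio test on column a — row 1: (10/23)/(7/23) = 10/7; row 2: entry -39/23 ≤ 0; row 3: (90/23)/(17/23) = 90/17. Minimum is 10/7 at row 1 (c leaves); pivot element 7/23.
Divide row 1 by 7/23; eliminate column a from the other rows.
After both pivots, the entry at the z-row, column u3 is 3/7.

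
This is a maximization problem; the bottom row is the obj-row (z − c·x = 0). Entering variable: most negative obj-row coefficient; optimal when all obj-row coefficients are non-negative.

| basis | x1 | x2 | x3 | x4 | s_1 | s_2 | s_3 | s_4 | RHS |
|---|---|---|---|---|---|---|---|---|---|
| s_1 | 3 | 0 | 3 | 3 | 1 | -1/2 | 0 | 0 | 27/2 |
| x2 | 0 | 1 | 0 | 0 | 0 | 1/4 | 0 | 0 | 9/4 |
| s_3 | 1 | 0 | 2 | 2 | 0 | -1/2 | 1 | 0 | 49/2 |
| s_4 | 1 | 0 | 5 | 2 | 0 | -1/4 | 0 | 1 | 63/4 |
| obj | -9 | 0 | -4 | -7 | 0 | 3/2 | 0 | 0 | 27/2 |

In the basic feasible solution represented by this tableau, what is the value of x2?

x2 is basic (row 2); its value is the RHS of that row, 9/4.

9/4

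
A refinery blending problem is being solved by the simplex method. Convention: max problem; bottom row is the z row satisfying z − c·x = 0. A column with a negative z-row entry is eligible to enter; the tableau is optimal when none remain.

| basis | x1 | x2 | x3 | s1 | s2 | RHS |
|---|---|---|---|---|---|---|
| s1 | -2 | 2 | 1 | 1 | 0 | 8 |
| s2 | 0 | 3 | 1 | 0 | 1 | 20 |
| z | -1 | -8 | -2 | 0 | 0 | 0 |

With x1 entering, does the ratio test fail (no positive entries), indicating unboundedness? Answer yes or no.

yes

Every constraint-row entry in column x1 is ≤ 0, so increasing x1 is unbounded.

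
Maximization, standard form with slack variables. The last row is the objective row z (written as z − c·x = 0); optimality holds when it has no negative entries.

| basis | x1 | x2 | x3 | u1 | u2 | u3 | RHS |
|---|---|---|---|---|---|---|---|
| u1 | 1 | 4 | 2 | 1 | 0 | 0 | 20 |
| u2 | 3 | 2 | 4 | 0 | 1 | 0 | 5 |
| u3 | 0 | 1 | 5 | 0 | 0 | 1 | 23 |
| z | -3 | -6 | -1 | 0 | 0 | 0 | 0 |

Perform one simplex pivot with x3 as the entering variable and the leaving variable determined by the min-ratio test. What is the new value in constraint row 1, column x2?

3

Ratio test on column x3 — row 1: 20/2 = 10; row 2: 5/4 = 5/4; row 3: 23/5 = 23/5. Minimum is 5/4 at row 2 (u2 leaves); pivot element 4.
Divide row 2 by 4; eliminate column x3 from the other rows.
Row 1 update in column x2: 4 − 2·(1/2) = 3.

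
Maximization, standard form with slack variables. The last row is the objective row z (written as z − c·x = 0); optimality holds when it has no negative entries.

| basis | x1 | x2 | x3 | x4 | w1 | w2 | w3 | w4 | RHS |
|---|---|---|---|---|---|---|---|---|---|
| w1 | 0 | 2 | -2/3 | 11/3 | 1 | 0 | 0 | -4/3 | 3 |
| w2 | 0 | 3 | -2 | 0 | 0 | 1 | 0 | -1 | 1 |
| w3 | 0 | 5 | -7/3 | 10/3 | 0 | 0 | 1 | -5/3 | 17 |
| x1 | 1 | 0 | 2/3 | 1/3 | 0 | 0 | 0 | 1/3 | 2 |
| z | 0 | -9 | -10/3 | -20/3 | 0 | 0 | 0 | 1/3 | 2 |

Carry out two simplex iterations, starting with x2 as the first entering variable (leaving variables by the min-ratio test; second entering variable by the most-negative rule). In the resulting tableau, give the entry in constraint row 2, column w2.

Ratio test on column x2 — row 1: 3/2 = 3/2; row 2: 1/3 = 1/3; row 3: 17/5 = 17/5; row 4: entry 0 ≤ 0. Minimum is 1/3 at row 2 (w2 leaves); pivot element 3.
Divide row 2 by 3; eliminate column x2 from the other rows.
Second iteration: most negative z-row entry is -28/3 in column x3, so x3 enters.
Ratio test on column x3 — row 1: (7/3)/(2/3) = 7/2; row 2: entry -2/3 ≤ 0; row 3: (46/3)/1 = 46/3; row 4: 2/(2/3) = 3. Minimum is 3 at row 4 (x1 leaves); pivot element 2/3.
Divide row 4 by 2/3; eliminate column x3 from the other rows.
After both pivots, the entry at constraint row 2, column w2 is 1/3.

1/3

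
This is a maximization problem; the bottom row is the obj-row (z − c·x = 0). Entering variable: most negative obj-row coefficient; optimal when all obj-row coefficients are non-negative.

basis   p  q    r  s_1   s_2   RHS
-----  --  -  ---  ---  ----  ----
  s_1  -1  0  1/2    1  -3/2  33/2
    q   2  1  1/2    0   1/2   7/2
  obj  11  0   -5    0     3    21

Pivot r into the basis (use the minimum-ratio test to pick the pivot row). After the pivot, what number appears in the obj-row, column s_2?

8

Ratio test on column r — row 1: (33/2)/(1/2) = 33; row 2: (7/2)/(1/2) = 7. Minimum is 7 at row 2 (q leaves); pivot element 1/2.
Divide row 2 by 1/2; eliminate column r from the other rows.
obj-row update in column s_2: 3 − (-5)·1 = 8.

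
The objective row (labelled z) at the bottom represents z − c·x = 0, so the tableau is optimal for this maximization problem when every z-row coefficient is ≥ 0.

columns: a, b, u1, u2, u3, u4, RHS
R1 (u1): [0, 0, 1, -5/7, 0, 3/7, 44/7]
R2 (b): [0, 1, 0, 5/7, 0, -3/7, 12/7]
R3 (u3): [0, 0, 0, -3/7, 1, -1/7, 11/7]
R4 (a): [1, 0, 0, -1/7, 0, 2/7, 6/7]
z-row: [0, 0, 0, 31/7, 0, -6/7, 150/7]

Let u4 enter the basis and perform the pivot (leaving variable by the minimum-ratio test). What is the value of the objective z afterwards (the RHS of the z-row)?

24

Ratio test on column u4 — row 1: (44/7)/(3/7) = 44/3; row 2: entry -3/7 ≤ 0; row 3: entry -1/7 ≤ 0; row 4: (6/7)/(2/7) = 3. Minimum is 3 at row 4 (a leaves); pivot element 2/7.
Pivot on row 4; the z-row RHS becomes 150/7 − (-6/7)·3 = 24.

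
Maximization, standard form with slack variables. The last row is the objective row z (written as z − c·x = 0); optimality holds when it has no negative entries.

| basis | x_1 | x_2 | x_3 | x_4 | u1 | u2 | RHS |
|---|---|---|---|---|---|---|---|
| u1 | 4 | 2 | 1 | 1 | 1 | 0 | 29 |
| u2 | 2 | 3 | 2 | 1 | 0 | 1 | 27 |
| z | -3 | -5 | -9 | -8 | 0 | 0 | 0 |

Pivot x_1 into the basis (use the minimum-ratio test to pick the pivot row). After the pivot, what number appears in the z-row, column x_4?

Ratio test on column x_1 — row 1: 29/4 = 29/4; row 2: 27/2 = 27/2. Minimum is 29/4 at row 1 (u1 leaves); pivot element 4.
Divide row 1 by 4; eliminate column x_1 from the other rows.
z-row update in column x_4: -8 − (-3)·(1/4) = -29/4.

-29/4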